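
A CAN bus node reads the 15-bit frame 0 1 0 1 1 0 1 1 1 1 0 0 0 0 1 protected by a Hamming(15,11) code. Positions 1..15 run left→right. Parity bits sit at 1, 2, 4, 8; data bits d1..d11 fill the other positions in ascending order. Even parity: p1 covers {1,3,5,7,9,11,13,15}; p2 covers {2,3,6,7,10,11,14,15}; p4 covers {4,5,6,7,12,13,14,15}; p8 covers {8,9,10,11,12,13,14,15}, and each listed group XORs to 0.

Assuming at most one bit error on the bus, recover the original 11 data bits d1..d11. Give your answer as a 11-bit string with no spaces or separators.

s1 (pos 1,3,5,7,9,11,13,15): 0⊕0⊕1⊕1⊕1⊕0⊕0⊕1 = 0
s2 (pos 2,3,6,7,10,11,14,15): 1⊕0⊕0⊕1⊕1⊕0⊕0⊕1 = 0
s4 (pos 4,5,6,7,12,13,14,15): 1⊕1⊕0⊕1⊕0⊕0⊕0⊕1 = 0
s8 (pos 8,9,10,11,12,13,14,15): 1⊕1⊕1⊕0⊕0⊕0⊕0⊕1 = 0
Syndrome s8…s1 = 0000 → no error.
Read data bits from positions 3,5,6,7,9,10,11,12,13,14,15: 01011100001

01011100001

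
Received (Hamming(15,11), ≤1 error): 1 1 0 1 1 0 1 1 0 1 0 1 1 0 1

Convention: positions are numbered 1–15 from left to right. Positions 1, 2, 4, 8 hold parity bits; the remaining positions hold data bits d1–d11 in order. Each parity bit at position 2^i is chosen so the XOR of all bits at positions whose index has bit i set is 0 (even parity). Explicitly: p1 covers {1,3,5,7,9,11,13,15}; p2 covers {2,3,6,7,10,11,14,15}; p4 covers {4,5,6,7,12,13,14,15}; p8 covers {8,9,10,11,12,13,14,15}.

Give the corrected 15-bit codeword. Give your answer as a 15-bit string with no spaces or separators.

s1 (pos 1,3,5,7,9,11,13,15): 1⊕0⊕1⊕1⊕0⊕0⊕1⊕1 = 1
s2 (pos 2,3,6,7,10,11,14,15): 1⊕0⊕0⊕1⊕1⊕0⊕0⊕1 = 0
s4 (pos 4,5,6,7,12,13,14,15): 1⊕1⊕0⊕1⊕1⊕1⊕0⊕1 = 0
s8 (pos 8,9,10,11,12,13,14,15): 1⊕0⊕1⊕0⊕1⊕1⊕0⊕1 = 1
Syndrome s8…s1 = 1001 → error at position 9.
Flip position 9: 110110110101101 → 110110111101101

110110111101101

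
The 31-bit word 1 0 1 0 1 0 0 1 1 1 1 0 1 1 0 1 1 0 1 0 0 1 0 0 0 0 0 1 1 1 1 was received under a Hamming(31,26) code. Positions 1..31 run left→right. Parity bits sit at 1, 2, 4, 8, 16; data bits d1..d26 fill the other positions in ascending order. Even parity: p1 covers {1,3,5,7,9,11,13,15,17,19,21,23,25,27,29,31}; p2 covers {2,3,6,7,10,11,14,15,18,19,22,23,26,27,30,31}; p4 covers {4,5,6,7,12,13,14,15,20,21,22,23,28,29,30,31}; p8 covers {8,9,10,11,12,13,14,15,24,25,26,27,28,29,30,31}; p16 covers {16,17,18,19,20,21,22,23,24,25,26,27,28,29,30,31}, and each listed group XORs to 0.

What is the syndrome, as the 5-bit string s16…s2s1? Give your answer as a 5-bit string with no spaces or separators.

s1 (pos 1,3,5,7,9,11,13,15,17,19,21,23,25,27,29,31): 1⊕1⊕1⊕0⊕1⊕1⊕1⊕0⊕1⊕1⊕0⊕0⊕0⊕0⊕1⊕1 = 0
s2 (pos 2,3,6,7,10,11,14,15,18,19,22,23,26,27,30,31): 0⊕1⊕0⊕0⊕1⊕1⊕1⊕0⊕0⊕1⊕1⊕0⊕0⊕0⊕1⊕1 = 0
s4 (pos 4,5,6,7,12,13,14,15,20,21,22,23,28,29,30,31): 0⊕1⊕0⊕0⊕0⊕1⊕1⊕0⊕0⊕0⊕1⊕0⊕1⊕1⊕1⊕1 = 0
s8 (pos 8,9,10,11,12,13,14,15,24,25,26,27,28,29,30,31): 1⊕1⊕1⊕1⊕0⊕1⊕1⊕0⊕0⊕0⊕0⊕0⊕1⊕1⊕1⊕1 = 0
s16 (pos 16,17,18,19,20,21,22,23,24,25,26,27,28,29,30,31): 1⊕1⊕0⊕1⊕0⊕0⊕1⊕0⊕0⊕0⊕0⊕0⊕1⊕1⊕1⊕1 = 0
Syndrome s16…s1 = 00000 → no error.

00000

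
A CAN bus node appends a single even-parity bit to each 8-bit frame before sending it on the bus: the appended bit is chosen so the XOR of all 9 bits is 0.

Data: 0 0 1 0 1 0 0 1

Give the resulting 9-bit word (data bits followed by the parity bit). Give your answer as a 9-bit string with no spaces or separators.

001010011

XOR of the 8 data bits: 0⊕0⊕1⊕0⊕1⊕0⊕0⊕1 = 1
Parity bit = 1 (so all 9 bits XOR to 0).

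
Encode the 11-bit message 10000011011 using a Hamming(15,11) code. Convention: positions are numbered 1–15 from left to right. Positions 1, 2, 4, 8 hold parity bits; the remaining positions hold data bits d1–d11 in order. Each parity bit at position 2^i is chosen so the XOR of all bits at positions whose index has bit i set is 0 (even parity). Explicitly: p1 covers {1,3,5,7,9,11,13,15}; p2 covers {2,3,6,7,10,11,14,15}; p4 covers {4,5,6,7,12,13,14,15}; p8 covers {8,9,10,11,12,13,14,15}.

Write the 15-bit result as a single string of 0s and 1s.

101100000011011

Place data at non-parity positions: p1 p2 1 p4 0 0 0 p8 0 0 1 1 0 1 1
p1 (pos 1,3,5,7,9,11,13,15): XOR of data positions = 1⊕0⊕0⊕0⊕1⊕0⊕1 = 1
p2 (pos 2,3,6,7,10,11,14,15): XOR of data positions = 1⊕0⊕0⊕0⊕1⊕1⊕1 = 0
p4 (pos 4,5,6,7,12,13,14,15): XOR of data positions = 0⊕0⊕0⊕1⊕0⊕1⊕1 = 1
p8 (pos 8,9,10,11,12,13,14,15): XOR of data positions = 0⊕0⊕1⊕1⊕0⊕1⊕1 = 0
Codeword: 101100000011011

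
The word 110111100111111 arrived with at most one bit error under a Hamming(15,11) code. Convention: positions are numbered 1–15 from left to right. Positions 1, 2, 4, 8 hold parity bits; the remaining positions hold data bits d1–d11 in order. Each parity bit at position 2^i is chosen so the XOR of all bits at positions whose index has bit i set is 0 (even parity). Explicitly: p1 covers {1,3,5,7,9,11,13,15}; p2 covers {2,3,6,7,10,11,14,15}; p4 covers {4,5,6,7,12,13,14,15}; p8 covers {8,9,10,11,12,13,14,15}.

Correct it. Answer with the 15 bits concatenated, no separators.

s1 (pos 1,3,5,7,9,11,13,15): 1⊕0⊕1⊕1⊕0⊕1⊕1⊕1 = 0
s2 (pos 2,3,6,7,10,11,14,15): 1⊕0⊕1⊕1⊕1⊕1⊕1⊕1 = 1
s4 (pos 4,5,6,7,12,13,14,15): 1⊕1⊕1⊕1⊕1⊕1⊕1⊕1 = 0
s8 (pos 8,9,10,11,12,13,14,15): 0⊕0⊕1⊕1⊕1⊕1⊕1⊕1 = 0
Syndrome s8…s1 = 0010 → error at position 2.
Flip position 2: 110111100111111 → 100111100111111

100111100111111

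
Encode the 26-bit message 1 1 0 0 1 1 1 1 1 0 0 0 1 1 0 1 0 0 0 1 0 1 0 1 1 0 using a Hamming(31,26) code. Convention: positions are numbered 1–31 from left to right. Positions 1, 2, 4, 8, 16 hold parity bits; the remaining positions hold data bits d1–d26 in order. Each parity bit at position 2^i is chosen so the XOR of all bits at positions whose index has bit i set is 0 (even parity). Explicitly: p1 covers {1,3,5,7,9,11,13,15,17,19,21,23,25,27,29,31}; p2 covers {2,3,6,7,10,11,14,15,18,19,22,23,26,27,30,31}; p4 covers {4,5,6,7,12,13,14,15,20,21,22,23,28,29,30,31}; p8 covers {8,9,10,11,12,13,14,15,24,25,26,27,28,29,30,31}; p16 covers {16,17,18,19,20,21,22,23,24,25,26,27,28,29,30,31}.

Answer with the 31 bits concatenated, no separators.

Place data at non-parity positions: p1 p2 1 p4 1 0 0 p8 1 1 1 1 1 0 0 p16 0 1 1 0 1 0 0 0 1 0 1 0 1 1 0
p1 (pos 1,3,5,7,9,11,13,15,17,19,21,23,25,27,29,31): XOR of data positions = 1⊕1⊕0⊕1⊕1⊕1⊕0⊕0⊕1⊕1⊕0⊕1⊕1⊕1⊕0 = 0
p2 (pos 2,3,6,7,10,11,14,15,18,19,22,23,26,27,30,31): XOR of data positions = 1⊕0⊕0⊕1⊕1⊕0⊕0⊕1⊕1⊕0⊕0⊕0⊕1⊕1⊕0 = 1
p4 (pos 4,5,6,7,12,13,14,15,20,21,22,23,28,29,30,31): XOR of data positions = 1⊕0⊕0⊕1⊕1⊕0⊕0⊕0⊕1⊕0⊕0⊕0⊕1⊕1⊕0 = 0
p8 (pos 8,9,10,11,12,13,14,15,24,25,26,27,28,29,30,31): XOR of data positions = 1⊕1⊕1⊕1⊕1⊕0⊕0⊕0⊕1⊕0⊕1⊕0⊕1⊕1⊕0 = 1
p16 (pos 16,17,18,19,20,21,22,23,24,25,26,27,28,29,30,31): XOR of data positions = 0⊕1⊕1⊕0⊕1⊕0⊕0⊕0⊕1⊕0⊕1⊕0⊕1⊕1⊕0 = 1
Codeword: 0110100111111001011010001010110

0110100111111001011010001010110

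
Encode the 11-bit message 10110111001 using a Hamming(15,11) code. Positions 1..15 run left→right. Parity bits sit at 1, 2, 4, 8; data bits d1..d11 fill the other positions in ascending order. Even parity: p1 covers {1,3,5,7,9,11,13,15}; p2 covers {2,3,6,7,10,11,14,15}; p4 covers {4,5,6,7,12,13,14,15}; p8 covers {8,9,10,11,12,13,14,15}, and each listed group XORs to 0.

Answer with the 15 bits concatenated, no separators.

Place data at non-parity positions: p1 p2 1 p4 0 1 1 p8 0 1 1 1 0 0 1
p1 (pos 1,3,5,7,9,11,13,15): XOR of data positions = 1⊕0⊕1⊕0⊕1⊕0⊕1 = 0
p2 (pos 2,3,6,7,10,11,14,15): XOR of data positions = 1⊕1⊕1⊕1⊕1⊕0⊕1 = 0
p4 (pos 4,5,6,7,12,13,14,15): XOR of data positions = 0⊕1⊕1⊕1⊕0⊕0⊕1 = 0
p8 (pos 8,9,10,11,12,13,14,15): XOR of data positions = 0⊕1⊕1⊕1⊕0⊕0⊕1 = 0
Codeword: 001001100111001

001001100111001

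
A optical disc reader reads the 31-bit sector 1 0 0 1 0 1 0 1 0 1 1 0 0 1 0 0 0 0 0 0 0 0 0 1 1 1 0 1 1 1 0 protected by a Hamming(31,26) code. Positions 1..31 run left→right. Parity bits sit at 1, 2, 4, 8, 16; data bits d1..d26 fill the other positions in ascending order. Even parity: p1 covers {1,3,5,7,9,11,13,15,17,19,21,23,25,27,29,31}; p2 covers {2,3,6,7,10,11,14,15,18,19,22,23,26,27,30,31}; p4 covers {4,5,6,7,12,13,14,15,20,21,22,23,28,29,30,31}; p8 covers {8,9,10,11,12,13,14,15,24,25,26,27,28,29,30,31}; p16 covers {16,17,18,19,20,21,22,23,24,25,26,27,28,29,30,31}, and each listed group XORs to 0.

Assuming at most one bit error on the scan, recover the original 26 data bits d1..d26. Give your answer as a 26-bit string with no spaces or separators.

s1 (pos 1,3,5,7,9,11,13,15,17,19,21,23,25,27,29,31): 1⊕0⊕0⊕0⊕0⊕1⊕0⊕0⊕0⊕0⊕0⊕0⊕1⊕0⊕1⊕0 = 0
s2 (pos 2,3,6,7,10,11,14,15,18,19,22,23,26,27,30,31): 0⊕0⊕1⊕0⊕1⊕1⊕1⊕0⊕0⊕0⊕0⊕0⊕1⊕0⊕1⊕0 = 0
s4 (pos 4,5,6,7,12,13,14,15,20,21,22,23,28,29,30,31): 1⊕0⊕1⊕0⊕0⊕0⊕1⊕0⊕0⊕0⊕0⊕0⊕1⊕1⊕1⊕0 = 0
s8 (pos 8,9,10,11,12,13,14,15,24,25,26,27,28,29,30,31): 1⊕0⊕1⊕1⊕0⊕0⊕1⊕0⊕1⊕1⊕1⊕0⊕1⊕1⊕1⊕0 = 0
s16 (pos 16,17,18,19,20,21,22,23,24,25,26,27,28,29,30,31): 0⊕0⊕0⊕0⊕0⊕0⊕0⊕0⊕1⊕1⊕1⊕0⊕1⊕1⊕1⊕0 = 0
Syndrome s16…s1 = 00000 → no error.
Read data bits from positions 3,5,6,7,9,10,11,12,13,14,15,17,18,19,20,21,22,23,24,25,26,27,28,29,30,31: 00100110010000000011101110

00100110010000000011101110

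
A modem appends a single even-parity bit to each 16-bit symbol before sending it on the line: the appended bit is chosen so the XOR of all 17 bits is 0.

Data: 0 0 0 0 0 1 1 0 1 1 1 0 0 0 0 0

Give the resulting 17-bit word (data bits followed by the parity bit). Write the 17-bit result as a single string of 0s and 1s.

XOR of the 16 data bits: 0⊕0⊕0⊕0⊕0⊕1⊕1⊕0⊕1⊕1⊕1⊕0⊕0⊕0⊕0⊕0 = 1
Parity bit = 1 (so all 17 bits XOR to 0).

00000110111000001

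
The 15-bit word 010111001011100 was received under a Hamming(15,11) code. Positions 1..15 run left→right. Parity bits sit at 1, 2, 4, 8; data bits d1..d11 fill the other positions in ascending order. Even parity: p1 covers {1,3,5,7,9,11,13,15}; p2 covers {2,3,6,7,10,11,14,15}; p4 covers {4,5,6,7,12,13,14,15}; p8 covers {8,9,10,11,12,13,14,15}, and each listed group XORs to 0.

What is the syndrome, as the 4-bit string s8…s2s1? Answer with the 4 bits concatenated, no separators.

s1 (pos 1,3,5,7,9,11,13,15): 0⊕0⊕1⊕0⊕1⊕1⊕1⊕0 = 0
s2 (pos 2,3,6,7,10,11,14,15): 1⊕0⊕1⊕0⊕0⊕1⊕0⊕0 = 1
s4 (pos 4,5,6,7,12,13,14,15): 1⊕1⊕1⊕0⊕1⊕1⊕0⊕0 = 1
s8 (pos 8,9,10,11,12,13,14,15): 0⊕1⊕0⊕1⊕1⊕1⊕0⊕0 = 0
Syndrome s8…s1 = 0110 → error at position 6.

0110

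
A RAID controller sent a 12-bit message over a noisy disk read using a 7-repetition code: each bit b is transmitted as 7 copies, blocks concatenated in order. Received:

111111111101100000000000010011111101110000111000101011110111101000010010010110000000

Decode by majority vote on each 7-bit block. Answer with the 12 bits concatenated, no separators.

Block 1 (1111111): 7 ones → 1
Block 2 (1110110): 5 ones → 1
Block 3 (0000000): 0 ones → 0
Block 4 (0000100): 1 one → 0
Block 5 (1111110): 6 ones → 1
Block 6 (1110000): 3 ones → 0
Block 7 (1110001): 4 ones → 1
Block 8 (0101111): 5 ones → 1
Block 9 (0111101): 5 ones → 1
Block 10 (0000100): 1 one → 0
Block 11 (1001011): 4 ones → 1
Block 12 (0000000): 0 ones → 0

110010111010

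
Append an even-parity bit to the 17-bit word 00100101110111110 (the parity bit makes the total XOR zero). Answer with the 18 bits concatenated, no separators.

XOR of the 17 data bits: 0⊕0⊕1⊕0⊕0⊕1⊕0⊕1⊕1⊕1⊕0⊕1⊕1⊕1⊕1⊕1⊕0 = 0
Parity bit = 0 (so all 18 bits XOR to 0).

001001011101111100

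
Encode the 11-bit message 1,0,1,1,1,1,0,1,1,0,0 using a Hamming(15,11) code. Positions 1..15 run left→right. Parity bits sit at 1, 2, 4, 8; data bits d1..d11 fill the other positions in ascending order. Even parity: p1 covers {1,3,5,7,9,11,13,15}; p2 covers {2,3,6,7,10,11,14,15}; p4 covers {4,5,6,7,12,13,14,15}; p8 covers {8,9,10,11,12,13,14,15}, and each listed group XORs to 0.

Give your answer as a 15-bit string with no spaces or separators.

Place data at non-parity positions: p1 p2 1 p4 0 1 1 p8 1 1 0 1 1 0 0
p1 (pos 1,3,5,7,9,11,13,15): XOR of data positions = 1⊕0⊕1⊕1⊕0⊕1⊕0 = 0
p2 (pos 2,3,6,7,10,11,14,15): XOR of data positions = 1⊕1⊕1⊕1⊕0⊕0⊕0 = 0
p4 (pos 4,5,6,7,12,13,14,15): XOR of data positions = 0⊕1⊕1⊕1⊕1⊕0⊕0 = 0
p8 (pos 8,9,10,11,12,13,14,15): XOR of data positions = 1⊕1⊕0⊕1⊕1⊕0⊕0 = 0
Codeword: 001001101101100

001001101101100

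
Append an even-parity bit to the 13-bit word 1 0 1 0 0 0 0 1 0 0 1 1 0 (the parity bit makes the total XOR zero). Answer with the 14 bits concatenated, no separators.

XOR of the 13 data bits: 1⊕0⊕1⊕0⊕0⊕0⊕0⊕1⊕0⊕0⊕1⊕1⊕0 = 1
Parity bit = 1 (so all 14 bits XOR to 0).

10100001001101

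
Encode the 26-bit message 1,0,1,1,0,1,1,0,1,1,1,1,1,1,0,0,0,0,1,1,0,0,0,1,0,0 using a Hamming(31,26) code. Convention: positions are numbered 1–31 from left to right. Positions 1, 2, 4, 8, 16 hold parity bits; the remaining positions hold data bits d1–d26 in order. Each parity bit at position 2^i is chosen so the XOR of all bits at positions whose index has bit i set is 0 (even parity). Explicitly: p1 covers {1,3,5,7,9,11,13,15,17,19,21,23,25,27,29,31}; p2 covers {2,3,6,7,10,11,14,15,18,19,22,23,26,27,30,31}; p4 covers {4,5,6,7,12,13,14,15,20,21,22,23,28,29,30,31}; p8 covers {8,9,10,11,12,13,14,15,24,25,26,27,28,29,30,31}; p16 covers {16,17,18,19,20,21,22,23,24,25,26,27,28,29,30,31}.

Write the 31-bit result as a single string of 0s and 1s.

1110011001101110111000011000100

Place data at non-parity positions: p1 p2 1 p4 0 1 1 p8 0 1 1 0 1 1 1 p16 1 1 1 0 0 0 0 1 1 0 0 0 1 0 0
p1 (pos 1,3,5,7,9,11,13,15,17,19,21,23,25,27,29,31): XOR of data positions = 1⊕0⊕1⊕0⊕1⊕1⊕1⊕1⊕1⊕0⊕0⊕1⊕0⊕1⊕0 = 1
p2 (pos 2,3,6,7,10,11,14,15,18,19,22,23,26,27,30,31): XOR of data positions = 1⊕1⊕1⊕1⊕1⊕1⊕1⊕1⊕1⊕0⊕0⊕0⊕0⊕0⊕0 = 1
p4 (pos 4,5,6,7,12,13,14,15,20,21,22,23,28,29,30,31): XOR of data positions = 0⊕1⊕1⊕0⊕1⊕1⊕1⊕0⊕0⊕0⊕0⊕0⊕1⊕0⊕0 = 0
p8 (pos 8,9,10,11,12,13,14,15,24,25,26,27,28,29,30,31): XOR of data positions = 0⊕1⊕1⊕0⊕1⊕1⊕1⊕1⊕1⊕0⊕0⊕0⊕1⊕0⊕0 = 0
p16 (pos 16,17,18,19,20,21,22,23,24,25,26,27,28,29,30,31): XOR of data positions = 1⊕1⊕1⊕0⊕0⊕0⊕0⊕1⊕1⊕0⊕0⊕0⊕1⊕0⊕0 = 0
Codeword: 1110011001101110111000011000100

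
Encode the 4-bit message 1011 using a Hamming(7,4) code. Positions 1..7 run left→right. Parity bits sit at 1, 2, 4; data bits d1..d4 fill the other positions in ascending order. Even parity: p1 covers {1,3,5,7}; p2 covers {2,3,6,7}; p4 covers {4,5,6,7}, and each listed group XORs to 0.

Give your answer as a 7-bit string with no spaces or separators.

Place data at non-parity positions: p1 p2 1 p4 0 1 1
p1 (pos 1,3,5,7): XOR of data positions = 1⊕0⊕1 = 0
p2 (pos 2,3,6,7): XOR of data positions = 1⊕1⊕1 = 1
p4 (pos 4,5,6,7): XOR of data positions = 0⊕1⊕1 = 0
Codeword: 0110011

0110011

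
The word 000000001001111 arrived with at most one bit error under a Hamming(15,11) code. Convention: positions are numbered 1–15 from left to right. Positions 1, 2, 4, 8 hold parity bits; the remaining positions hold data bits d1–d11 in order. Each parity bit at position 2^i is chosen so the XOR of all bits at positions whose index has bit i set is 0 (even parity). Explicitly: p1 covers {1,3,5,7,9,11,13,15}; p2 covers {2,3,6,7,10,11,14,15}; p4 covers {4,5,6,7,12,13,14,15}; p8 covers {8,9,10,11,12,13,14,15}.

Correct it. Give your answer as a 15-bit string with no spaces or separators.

000000000001111

s1 (pos 1,3,5,7,9,11,13,15): 0⊕0⊕0⊕0⊕1⊕0⊕1⊕1 = 1
s2 (pos 2,3,6,7,10,11,14,15): 0⊕0⊕0⊕0⊕0⊕0⊕1⊕1 = 0
s4 (pos 4,5,6,7,12,13,14,15): 0⊕0⊕0⊕0⊕1⊕1⊕1⊕1 = 0
s8 (pos 8,9,10,11,12,13,14,15): 0⊕1⊕0⊕0⊕1⊕1⊕1⊕1 = 1
Syndrome s8…s1 = 1001 → error at position 9.
Flip position 9: 000000001001111 → 000000000001111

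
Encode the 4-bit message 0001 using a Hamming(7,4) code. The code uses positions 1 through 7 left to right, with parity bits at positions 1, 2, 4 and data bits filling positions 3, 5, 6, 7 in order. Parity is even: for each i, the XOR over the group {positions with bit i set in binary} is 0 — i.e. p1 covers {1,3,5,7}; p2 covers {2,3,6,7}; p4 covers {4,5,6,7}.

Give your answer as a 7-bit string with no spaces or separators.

1101001

Place data at non-parity positions: p1 p2 0 p4 0 0 1
p1 (pos 1,3,5,7): XOR of data positions = 0⊕0⊕1 = 1
p2 (pos 2,3,6,7): XOR of data positions = 0⊕0⊕1 = 1
p4 (pos 4,5,6,7): XOR of data positions = 0⊕0⊕1 = 1
Codeword: 1101001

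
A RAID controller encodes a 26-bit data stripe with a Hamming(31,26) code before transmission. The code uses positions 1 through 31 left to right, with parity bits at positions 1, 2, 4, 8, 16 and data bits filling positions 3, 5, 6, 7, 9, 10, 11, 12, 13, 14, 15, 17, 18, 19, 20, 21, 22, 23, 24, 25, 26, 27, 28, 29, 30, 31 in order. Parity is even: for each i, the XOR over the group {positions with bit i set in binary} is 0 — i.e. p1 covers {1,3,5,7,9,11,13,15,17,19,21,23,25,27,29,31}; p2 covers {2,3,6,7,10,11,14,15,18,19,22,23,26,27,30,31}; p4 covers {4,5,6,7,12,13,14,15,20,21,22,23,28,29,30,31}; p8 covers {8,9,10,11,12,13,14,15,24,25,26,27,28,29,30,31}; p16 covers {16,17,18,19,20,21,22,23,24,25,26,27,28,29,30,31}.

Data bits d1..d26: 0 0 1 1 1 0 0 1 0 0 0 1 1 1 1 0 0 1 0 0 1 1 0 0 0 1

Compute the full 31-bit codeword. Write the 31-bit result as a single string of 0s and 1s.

Place data at non-parity positions: p1 p2 0 p4 0 1 1 p8 1 0 0 1 0 0 0 p16 1 1 1 1 0 0 1 0 0 1 1 0 0 0 1
p1 (pos 1,3,5,7,9,11,13,15,17,19,21,23,25,27,29,31): XOR of data positions = 0⊕0⊕1⊕1⊕0⊕0⊕0⊕1⊕1⊕0⊕1⊕0⊕1⊕0⊕1 = 1
p2 (pos 2,3,6,7,10,11,14,15,18,19,22,23,26,27,30,31): XOR of data positions = 0⊕1⊕1⊕0⊕0⊕0⊕0⊕1⊕1⊕0⊕1⊕1⊕1⊕0⊕1 = 0
p4 (pos 4,5,6,7,12,13,14,15,20,21,22,23,28,29,30,31): XOR of data positions = 0⊕1⊕1⊕1⊕0⊕0⊕0⊕1⊕0⊕0⊕1⊕0⊕0⊕0⊕1 = 0
p8 (pos 8,9,10,11,12,13,14,15,24,25,26,27,28,29,30,31): XOR of data positions = 1⊕0⊕0⊕1⊕0⊕0⊕0⊕0⊕0⊕1⊕1⊕0⊕0⊕0⊕1 = 1
p16 (pos 16,17,18,19,20,21,22,23,24,25,26,27,28,29,30,31): XOR of data positions = 1⊕1⊕1⊕1⊕0⊕0⊕1⊕0⊕0⊕1⊕1⊕0⊕0⊕0⊕1 = 0
Codeword: 1000011110010000111100100110001

1000011110010000111100100110001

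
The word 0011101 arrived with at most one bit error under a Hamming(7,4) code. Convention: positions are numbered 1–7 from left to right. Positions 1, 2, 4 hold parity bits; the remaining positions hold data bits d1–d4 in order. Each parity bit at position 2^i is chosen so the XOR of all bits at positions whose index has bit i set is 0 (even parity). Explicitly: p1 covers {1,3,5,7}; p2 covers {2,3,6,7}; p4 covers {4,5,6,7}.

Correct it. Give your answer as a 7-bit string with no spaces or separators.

0011001

s1 (pos 1,3,5,7): 0⊕1⊕1⊕1 = 1
s2 (pos 2,3,6,7): 0⊕1⊕0⊕1 = 0
s4 (pos 4,5,6,7): 1⊕1⊕0⊕1 = 1
Syndrome s4…s1 = 101 → error at position 5.
Flip position 5: 0011101 → 0011001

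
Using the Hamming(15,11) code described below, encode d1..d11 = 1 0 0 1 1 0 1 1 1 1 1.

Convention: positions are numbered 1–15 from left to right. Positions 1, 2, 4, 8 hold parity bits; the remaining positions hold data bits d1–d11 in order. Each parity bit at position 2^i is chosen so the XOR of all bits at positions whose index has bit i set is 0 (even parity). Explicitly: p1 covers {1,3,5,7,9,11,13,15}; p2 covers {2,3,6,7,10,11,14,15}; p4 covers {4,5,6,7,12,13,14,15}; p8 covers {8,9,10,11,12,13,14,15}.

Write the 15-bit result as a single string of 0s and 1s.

Place data at non-parity positions: p1 p2 1 p4 0 0 1 p8 1 0 1 1 1 1 1
p1 (pos 1,3,5,7,9,11,13,15): XOR of data positions = 1⊕0⊕1⊕1⊕1⊕1⊕1 = 0
p2 (pos 2,3,6,7,10,11,14,15): XOR of data positions = 1⊕0⊕1⊕0⊕1⊕1⊕1 = 1
p4 (pos 4,5,6,7,12,13,14,15): XOR of data positions = 0⊕0⊕1⊕1⊕1⊕1⊕1 = 1
p8 (pos 8,9,10,11,12,13,14,15): XOR of data positions = 1⊕0⊕1⊕1⊕1⊕1⊕1 = 0
Codeword: 011100101011111

011100101011111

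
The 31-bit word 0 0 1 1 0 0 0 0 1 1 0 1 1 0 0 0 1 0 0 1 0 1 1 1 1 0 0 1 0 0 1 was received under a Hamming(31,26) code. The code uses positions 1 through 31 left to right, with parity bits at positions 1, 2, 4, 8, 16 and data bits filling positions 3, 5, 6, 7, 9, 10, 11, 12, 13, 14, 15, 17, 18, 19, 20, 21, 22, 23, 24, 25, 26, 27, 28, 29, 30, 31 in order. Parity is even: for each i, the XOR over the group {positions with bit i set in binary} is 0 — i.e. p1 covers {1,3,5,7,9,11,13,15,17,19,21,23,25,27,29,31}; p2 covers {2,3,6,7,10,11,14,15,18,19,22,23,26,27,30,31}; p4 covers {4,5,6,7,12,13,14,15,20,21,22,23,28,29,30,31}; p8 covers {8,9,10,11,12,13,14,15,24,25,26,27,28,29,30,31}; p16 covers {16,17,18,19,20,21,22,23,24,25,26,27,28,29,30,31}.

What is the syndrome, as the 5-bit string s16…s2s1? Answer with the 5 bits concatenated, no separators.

s1 (pos 1,3,5,7,9,11,13,15,17,19,21,23,25,27,29,31): 0⊕1⊕0⊕0⊕1⊕0⊕1⊕0⊕1⊕0⊕0⊕1⊕1⊕0⊕0⊕1 = 1
s2 (pos 2,3,6,7,10,11,14,15,18,19,22,23,26,27,30,31): 0⊕1⊕0⊕0⊕1⊕0⊕0⊕0⊕0⊕0⊕1⊕1⊕0⊕0⊕0⊕1 = 1
s4 (pos 4,5,6,7,12,13,14,15,20,21,22,23,28,29,30,31): 1⊕0⊕0⊕0⊕1⊕1⊕0⊕0⊕1⊕0⊕1⊕1⊕1⊕0⊕0⊕1 = 0
s8 (pos 8,9,10,11,12,13,14,15,24,25,26,27,28,29,30,31): 0⊕1⊕1⊕0⊕1⊕1⊕0⊕0⊕1⊕1⊕0⊕0⊕1⊕0⊕0⊕1 = 0
s16 (pos 16,17,18,19,20,21,22,23,24,25,26,27,28,29,30,31): 0⊕1⊕0⊕0⊕1⊕0⊕1⊕1⊕1⊕1⊕0⊕0⊕1⊕0⊕0⊕1 = 0
Syndrome s16…s1 = 00011 → error at position 3.

00011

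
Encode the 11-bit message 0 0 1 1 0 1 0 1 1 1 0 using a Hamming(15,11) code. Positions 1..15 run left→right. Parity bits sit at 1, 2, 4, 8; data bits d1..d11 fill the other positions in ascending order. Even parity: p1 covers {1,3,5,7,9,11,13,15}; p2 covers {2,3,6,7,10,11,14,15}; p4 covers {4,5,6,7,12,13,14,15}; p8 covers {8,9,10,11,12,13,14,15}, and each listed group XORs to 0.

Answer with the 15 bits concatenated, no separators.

Place data at non-parity positions: p1 p2 0 p4 0 1 1 p8 0 1 0 1 1 1 0
p1 (pos 1,3,5,7,9,11,13,15): XOR of data positions = 0⊕0⊕1⊕0⊕0⊕1⊕0 = 0
p2 (pos 2,3,6,7,10,11,14,15): XOR of data positions = 0⊕1⊕1⊕1⊕0⊕1⊕0 = 0
p4 (pos 4,5,6,7,12,13,14,15): XOR of data positions = 0⊕1⊕1⊕1⊕1⊕1⊕0 = 1
p8 (pos 8,9,10,11,12,13,14,15): XOR of data positions = 0⊕1⊕0⊕1⊕1⊕1⊕0 = 0
Codeword: 000101100101110

000101100101110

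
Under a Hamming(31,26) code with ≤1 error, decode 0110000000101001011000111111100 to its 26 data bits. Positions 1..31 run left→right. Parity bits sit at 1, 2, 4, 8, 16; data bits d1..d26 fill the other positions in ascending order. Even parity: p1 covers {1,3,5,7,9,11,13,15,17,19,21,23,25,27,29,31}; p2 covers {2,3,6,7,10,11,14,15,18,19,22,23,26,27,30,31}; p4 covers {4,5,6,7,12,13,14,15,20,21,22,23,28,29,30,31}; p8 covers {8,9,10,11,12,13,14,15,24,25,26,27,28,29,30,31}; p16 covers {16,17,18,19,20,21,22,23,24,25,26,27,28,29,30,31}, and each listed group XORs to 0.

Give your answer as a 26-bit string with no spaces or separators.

s1 (pos 1,3,5,7,9,11,13,15,17,19,21,23,25,27,29,31): 0⊕1⊕0⊕0⊕0⊕1⊕1⊕0⊕0⊕1⊕0⊕1⊕1⊕1⊕1⊕0 = 0
s2 (pos 2,3,6,7,10,11,14,15,18,19,22,23,26,27,30,31): 1⊕1⊕0⊕0⊕0⊕1⊕0⊕0⊕1⊕1⊕0⊕1⊕1⊕1⊕0⊕0 = 0
s4 (pos 4,5,6,7,12,13,14,15,20,21,22,23,28,29,30,31): 0⊕0⊕0⊕0⊕0⊕1⊕0⊕0⊕0⊕0⊕0⊕1⊕1⊕1⊕0⊕0 = 0
s8 (pos 8,9,10,11,12,13,14,15,24,25,26,27,28,29,30,31): 0⊕0⊕0⊕1⊕0⊕1⊕0⊕0⊕1⊕1⊕1⊕1⊕1⊕1⊕0⊕0 = 0
s16 (pos 16,17,18,19,20,21,22,23,24,25,26,27,28,29,30,31): 1⊕0⊕1⊕1⊕0⊕0⊕0⊕1⊕1⊕1⊕1⊕1⊕1⊕1⊕0⊕0 = 0
Syndrome s16…s1 = 00000 → no error.
Read data bits from positions 3,5,6,7,9,10,11,12,13,14,15,17,18,19,20,21,22,23,24,25,26,27,28,29,30,31: 10000010100011000111111100

10000010100011000111111100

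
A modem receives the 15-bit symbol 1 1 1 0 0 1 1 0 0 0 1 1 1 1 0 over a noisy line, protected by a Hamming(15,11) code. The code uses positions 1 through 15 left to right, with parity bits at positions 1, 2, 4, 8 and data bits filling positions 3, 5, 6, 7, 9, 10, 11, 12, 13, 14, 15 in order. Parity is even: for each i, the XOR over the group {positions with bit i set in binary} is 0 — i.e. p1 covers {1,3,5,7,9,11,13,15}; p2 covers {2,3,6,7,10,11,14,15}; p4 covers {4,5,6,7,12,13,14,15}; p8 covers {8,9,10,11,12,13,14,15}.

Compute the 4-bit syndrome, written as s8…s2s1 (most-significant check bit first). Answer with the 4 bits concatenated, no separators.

s1 (pos 1,3,5,7,9,11,13,15): 1⊕1⊕0⊕1⊕0⊕1⊕1⊕0 = 1
s2 (pos 2,3,6,7,10,11,14,15): 1⊕1⊕1⊕1⊕0⊕1⊕1⊕0 = 0
s4 (pos 4,5,6,7,12,13,14,15): 0⊕0⊕1⊕1⊕1⊕1⊕1⊕0 = 1
s8 (pos 8,9,10,11,12,13,14,15): 0⊕0⊕0⊕1⊕1⊕1⊕1⊕0 = 0
Syndrome s8…s1 = 0101 → error at position 5.

0101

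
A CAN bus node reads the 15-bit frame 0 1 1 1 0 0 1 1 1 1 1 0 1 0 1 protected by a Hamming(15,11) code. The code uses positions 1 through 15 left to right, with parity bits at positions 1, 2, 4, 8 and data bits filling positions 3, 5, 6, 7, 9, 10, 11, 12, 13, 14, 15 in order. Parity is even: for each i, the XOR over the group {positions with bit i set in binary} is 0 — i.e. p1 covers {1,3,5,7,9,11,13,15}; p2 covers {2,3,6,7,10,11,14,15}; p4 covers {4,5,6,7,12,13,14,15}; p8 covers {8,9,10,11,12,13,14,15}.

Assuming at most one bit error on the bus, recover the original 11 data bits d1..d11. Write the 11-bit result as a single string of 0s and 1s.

s1 (pos 1,3,5,7,9,11,13,15): 0⊕1⊕0⊕1⊕1⊕1⊕1⊕1 = 0
s2 (pos 2,3,6,7,10,11,14,15): 1⊕1⊕0⊕1⊕1⊕1⊕0⊕1 = 0
s4 (pos 4,5,6,7,12,13,14,15): 1⊕0⊕0⊕1⊕0⊕1⊕0⊕1 = 0
s8 (pos 8,9,10,11,12,13,14,15): 1⊕1⊕1⊕1⊕0⊕1⊕0⊕1 = 0
Syndrome s8…s1 = 0000 → no error.
Read data bits from positions 3,5,6,7,9,10,11,12,13,14,15: 10011110101

10011110101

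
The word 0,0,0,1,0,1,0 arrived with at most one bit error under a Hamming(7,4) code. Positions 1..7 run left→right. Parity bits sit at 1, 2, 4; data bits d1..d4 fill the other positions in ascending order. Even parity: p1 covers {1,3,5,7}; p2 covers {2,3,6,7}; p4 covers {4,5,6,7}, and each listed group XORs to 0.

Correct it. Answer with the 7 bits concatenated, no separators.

0101010

s1 (pos 1,3,5,7): 0⊕0⊕0⊕0 = 0
s2 (pos 2,3,6,7): 0⊕0⊕1⊕0 = 1
s4 (pos 4,5,6,7): 1⊕0⊕1⊕0 = 0
Syndrome s4…s1 = 010 → error at position 2.
Flip position 2: 0001010 → 0101010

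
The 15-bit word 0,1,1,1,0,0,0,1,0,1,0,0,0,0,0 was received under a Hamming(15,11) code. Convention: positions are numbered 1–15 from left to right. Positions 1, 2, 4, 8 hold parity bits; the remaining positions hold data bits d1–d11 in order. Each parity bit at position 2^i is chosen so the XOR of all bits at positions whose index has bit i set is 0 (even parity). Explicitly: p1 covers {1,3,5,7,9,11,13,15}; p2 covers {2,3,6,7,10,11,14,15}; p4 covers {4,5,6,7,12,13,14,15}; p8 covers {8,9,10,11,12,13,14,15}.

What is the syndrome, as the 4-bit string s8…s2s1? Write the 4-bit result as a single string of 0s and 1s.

s1 (pos 1,3,5,7,9,11,13,15): 0⊕1⊕0⊕0⊕0⊕0⊕0⊕0 = 1
s2 (pos 2,3,6,7,10,11,14,15): 1⊕1⊕0⊕0⊕1⊕0⊕0⊕0 = 1
s4 (pos 4,5,6,7,12,13,14,15): 1⊕0⊕0⊕0⊕0⊕0⊕0⊕0 = 1
s8 (pos 8,9,10,11,12,13,14,15): 1⊕0⊕1⊕0⊕0⊕0⊕0⊕0 = 0
Syndrome s8…s1 = 0111 → error at position 7.

0111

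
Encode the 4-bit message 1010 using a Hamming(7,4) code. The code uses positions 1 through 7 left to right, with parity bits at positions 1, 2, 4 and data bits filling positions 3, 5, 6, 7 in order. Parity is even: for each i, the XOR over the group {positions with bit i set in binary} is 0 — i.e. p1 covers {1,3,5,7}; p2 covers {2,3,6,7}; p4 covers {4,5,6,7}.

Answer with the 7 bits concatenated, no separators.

1011010

Place data at non-parity positions: p1 p2 1 p4 0 1 0
p1 (pos 1,3,5,7): XOR of data positions = 1⊕0⊕0 = 1
p2 (pos 2,3,6,7): XOR of data positions = 1⊕1⊕0 = 0
p4 (pos 4,5,6,7): XOR of data positions = 0⊕1⊕0 = 1
Codeword: 1011010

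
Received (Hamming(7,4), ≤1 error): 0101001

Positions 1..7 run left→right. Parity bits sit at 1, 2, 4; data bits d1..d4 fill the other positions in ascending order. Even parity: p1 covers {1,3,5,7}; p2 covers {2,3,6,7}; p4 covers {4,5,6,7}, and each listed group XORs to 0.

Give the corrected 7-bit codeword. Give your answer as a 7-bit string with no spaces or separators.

1101001

s1 (pos 1,3,5,7): 0⊕0⊕0⊕1 = 1
s2 (pos 2,3,6,7): 1⊕0⊕0⊕1 = 0
s4 (pos 4,5,6,7): 1⊕0⊕0⊕1 = 0
Syndrome s4…s1 = 001 → error at position 1.
Flip position 1: 0101001 → 1101001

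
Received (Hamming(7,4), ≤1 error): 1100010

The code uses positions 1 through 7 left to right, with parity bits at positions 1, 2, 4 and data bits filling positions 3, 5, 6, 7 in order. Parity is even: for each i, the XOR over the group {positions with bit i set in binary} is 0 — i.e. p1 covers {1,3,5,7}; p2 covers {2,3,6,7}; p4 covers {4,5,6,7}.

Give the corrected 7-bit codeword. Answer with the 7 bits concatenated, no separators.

s1 (pos 1,3,5,7): 1⊕0⊕0⊕0 = 1
s2 (pos 2,3,6,7): 1⊕0⊕1⊕0 = 0
s4 (pos 4,5,6,7): 0⊕0⊕1⊕0 = 1
Syndrome s4…s1 = 101 → error at position 5.
Flip position 5: 1100010 → 1100110

1100110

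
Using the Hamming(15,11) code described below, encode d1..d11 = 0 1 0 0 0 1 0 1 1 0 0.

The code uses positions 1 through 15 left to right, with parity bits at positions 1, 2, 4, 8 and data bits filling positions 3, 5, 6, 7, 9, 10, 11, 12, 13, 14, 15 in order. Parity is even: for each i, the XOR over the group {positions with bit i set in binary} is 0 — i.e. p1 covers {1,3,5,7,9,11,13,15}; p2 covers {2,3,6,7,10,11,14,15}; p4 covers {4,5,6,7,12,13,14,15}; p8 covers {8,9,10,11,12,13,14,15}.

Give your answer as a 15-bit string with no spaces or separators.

Place data at non-parity positions: p1 p2 0 p4 1 0 0 p8 0 1 0 1 1 0 0
p1 (pos 1,3,5,7,9,11,13,15): XOR of data positions = 0⊕1⊕0⊕0⊕0⊕1⊕0 = 0
p2 (pos 2,3,6,7,10,11,14,15): XOR of data positions = 0⊕0⊕0⊕1⊕0⊕0⊕0 = 1
p4 (pos 4,5,6,7,12,13,14,15): XOR of data positions = 1⊕0⊕0⊕1⊕1⊕0⊕0 = 1
p8 (pos 8,9,10,11,12,13,14,15): XOR of data positions = 0⊕1⊕0⊕1⊕1⊕0⊕0 = 1
Codeword: 010110010101100

010110010101100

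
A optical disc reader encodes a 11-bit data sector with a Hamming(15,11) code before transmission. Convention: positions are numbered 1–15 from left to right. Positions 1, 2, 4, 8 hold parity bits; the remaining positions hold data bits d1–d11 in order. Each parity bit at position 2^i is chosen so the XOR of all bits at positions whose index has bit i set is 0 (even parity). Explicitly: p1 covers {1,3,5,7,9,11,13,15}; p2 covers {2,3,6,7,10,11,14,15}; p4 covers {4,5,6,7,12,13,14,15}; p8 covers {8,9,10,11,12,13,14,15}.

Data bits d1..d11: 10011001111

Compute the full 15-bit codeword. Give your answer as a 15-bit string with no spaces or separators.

Place data at non-parity positions: p1 p2 1 p4 0 0 1 p8 1 0 0 1 1 1 1
p1 (pos 1,3,5,7,9,11,13,15): XOR of data positions = 1⊕0⊕1⊕1⊕0⊕1⊕1 = 1
p2 (pos 2,3,6,7,10,11,14,15): XOR of data positions = 1⊕0⊕1⊕0⊕0⊕1⊕1 = 0
p4 (pos 4,5,6,7,12,13,14,15): XOR of data positions = 0⊕0⊕1⊕1⊕1⊕1⊕1 = 1
p8 (pos 8,9,10,11,12,13,14,15): XOR of data positions = 1⊕0⊕0⊕1⊕1⊕1⊕1 = 1
Codeword: 101100111001111

101100111001111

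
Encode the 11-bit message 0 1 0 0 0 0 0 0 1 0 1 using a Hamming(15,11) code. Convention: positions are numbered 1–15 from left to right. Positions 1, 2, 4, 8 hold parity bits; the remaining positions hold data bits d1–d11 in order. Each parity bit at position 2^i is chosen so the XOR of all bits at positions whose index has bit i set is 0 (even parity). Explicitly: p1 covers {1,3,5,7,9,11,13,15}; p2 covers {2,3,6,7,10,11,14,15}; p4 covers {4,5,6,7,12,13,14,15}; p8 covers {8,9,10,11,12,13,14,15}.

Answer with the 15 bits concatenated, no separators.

110110000000101

Place data at non-parity positions: p1 p2 0 p4 1 0 0 p8 0 0 0 0 1 0 1
p1 (pos 1,3,5,7,9,11,13,15): XOR of data positions = 0⊕1⊕0⊕0⊕0⊕1⊕1 = 1
p2 (pos 2,3,6,7,10,11,14,15): XOR of data positions = 0⊕0⊕0⊕0⊕0⊕0⊕1 = 1
p4 (pos 4,5,6,7,12,13,14,15): XOR of data positions = 1⊕0⊕0⊕0⊕1⊕0⊕1 = 1
p8 (pos 8,9,10,11,12,13,14,15): XOR of data positions = 0⊕0⊕0⊕0⊕1⊕0⊕1 = 0
Codeword: 110110000000101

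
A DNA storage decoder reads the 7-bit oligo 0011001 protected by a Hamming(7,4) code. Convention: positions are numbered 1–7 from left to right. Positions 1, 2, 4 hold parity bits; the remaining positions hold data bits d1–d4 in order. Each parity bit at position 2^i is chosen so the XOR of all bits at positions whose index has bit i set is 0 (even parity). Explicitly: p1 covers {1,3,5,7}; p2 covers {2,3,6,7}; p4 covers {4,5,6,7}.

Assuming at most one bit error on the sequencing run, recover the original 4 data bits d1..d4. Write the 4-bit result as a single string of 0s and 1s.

s1 (pos 1,3,5,7): 0⊕1⊕0⊕1 = 0
s2 (pos 2,3,6,7): 0⊕1⊕0⊕1 = 0
s4 (pos 4,5,6,7): 1⊕0⊕0⊕1 = 0
Syndrome s4…s1 = 000 → no error.
Read data bits from positions 3,5,6,7: 1001

1001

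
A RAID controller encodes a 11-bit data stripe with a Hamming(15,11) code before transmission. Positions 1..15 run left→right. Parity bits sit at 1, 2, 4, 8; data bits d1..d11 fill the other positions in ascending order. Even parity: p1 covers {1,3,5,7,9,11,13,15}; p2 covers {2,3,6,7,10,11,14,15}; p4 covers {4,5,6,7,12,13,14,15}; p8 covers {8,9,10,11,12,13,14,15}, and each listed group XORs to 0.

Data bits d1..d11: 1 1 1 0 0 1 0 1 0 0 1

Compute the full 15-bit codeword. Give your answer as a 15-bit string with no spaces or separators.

101011010101001

Place data at non-parity positions: p1 p2 1 p4 1 1 0 p8 0 1 0 1 0 0 1
p1 (pos 1,3,5,7,9,11,13,15): XOR of data positions = 1⊕1⊕0⊕0⊕0⊕0⊕1 = 1
p2 (pos 2,3,6,7,10,11,14,15): XOR of data positions = 1⊕1⊕0⊕1⊕0⊕0⊕1 = 0
p4 (pos 4,5,6,7,12,13,14,15): XOR of data positions = 1⊕1⊕0⊕1⊕0⊕0⊕1 = 0
p8 (pos 8,9,10,11,12,13,14,15): XOR of data positions = 0⊕1⊕0⊕1⊕0⊕0⊕1 = 1
Codeword: 101011010101001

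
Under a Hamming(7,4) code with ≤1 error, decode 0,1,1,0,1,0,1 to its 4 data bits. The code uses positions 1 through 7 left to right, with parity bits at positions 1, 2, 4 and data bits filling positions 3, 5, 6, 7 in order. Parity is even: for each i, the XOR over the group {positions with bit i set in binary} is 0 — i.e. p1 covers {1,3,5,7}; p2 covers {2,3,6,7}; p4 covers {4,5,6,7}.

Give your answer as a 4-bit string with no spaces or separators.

s1 (pos 1,3,5,7): 0⊕1⊕1⊕1 = 1
s2 (pos 2,3,6,7): 1⊕1⊕0⊕1 = 1
s4 (pos 4,5,6,7): 0⊕1⊕0⊕1 = 0
Syndrome s4…s1 = 011 → error at position 3.
Flip position 3: 0110101 → 0100101
Read data bits from positions 3,5,6,7: 0101

0101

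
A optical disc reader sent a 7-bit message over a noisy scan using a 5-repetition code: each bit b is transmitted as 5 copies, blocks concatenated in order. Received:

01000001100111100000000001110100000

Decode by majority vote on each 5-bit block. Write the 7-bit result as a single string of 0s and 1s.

Block 1 (01000): 1 one → 0
Block 2 (00110): 2 ones → 0
Block 3 (01111): 4 ones → 1
Block 4 (00000): 0 ones → 0
Block 5 (00000): 0 ones → 0
Block 6 (11101): 4 ones → 1
Block 7 (00000): 0 ones → 0

0010010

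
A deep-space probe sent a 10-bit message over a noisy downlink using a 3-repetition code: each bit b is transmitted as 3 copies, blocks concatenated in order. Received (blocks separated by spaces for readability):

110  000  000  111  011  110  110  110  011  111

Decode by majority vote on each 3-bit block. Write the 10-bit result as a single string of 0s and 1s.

1001111111

Block 1 (110): 2 ones → 1
Block 2 (000): 0 ones → 0
Block 3 (000): 0 ones → 0
Block 4 (111): 3 ones → 1
Block 5 (011): 2 ones → 1
Block 6 (110): 2 ones → 1
Block 7 (110): 2 ones → 1
Block 8 (110): 2 ones → 1
Block 9 (011): 2 ones → 1
Block 10 (111): 3 ones → 1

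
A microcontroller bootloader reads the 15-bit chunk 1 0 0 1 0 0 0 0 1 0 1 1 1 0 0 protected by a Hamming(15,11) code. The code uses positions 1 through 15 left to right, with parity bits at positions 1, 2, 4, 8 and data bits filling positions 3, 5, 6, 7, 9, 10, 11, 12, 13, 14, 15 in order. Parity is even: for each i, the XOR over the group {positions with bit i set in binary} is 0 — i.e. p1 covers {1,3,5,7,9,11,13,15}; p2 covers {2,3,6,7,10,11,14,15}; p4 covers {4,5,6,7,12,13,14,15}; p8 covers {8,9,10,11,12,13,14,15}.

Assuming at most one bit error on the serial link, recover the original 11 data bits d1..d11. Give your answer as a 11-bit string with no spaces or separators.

s1 (pos 1,3,5,7,9,11,13,15): 1⊕0⊕0⊕0⊕1⊕1⊕1⊕0 = 0
s2 (pos 2,3,6,7,10,11,14,15): 0⊕0⊕0⊕0⊕0⊕1⊕0⊕0 = 1
s4 (pos 4,5,6,7,12,13,14,15): 1⊕0⊕0⊕0⊕1⊕1⊕0⊕0 = 1
s8 (pos 8,9,10,11,12,13,14,15): 0⊕1⊕0⊕1⊕1⊕1⊕0⊕0 = 0
Syndrome s8…s1 = 0110 → error at position 6.
Flip position 6: 100100001011100 → 100101001011100
Read data bits from positions 3,5,6,7,9,10,11,12,13,14,15: 00101011100

00101011100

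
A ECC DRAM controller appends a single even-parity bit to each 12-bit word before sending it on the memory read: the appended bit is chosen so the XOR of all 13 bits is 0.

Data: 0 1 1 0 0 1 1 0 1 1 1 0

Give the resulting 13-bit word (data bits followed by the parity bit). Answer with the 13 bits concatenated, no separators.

XOR of the 12 data bits: 0⊕1⊕1⊕0⊕0⊕1⊕1⊕0⊕1⊕1⊕1⊕0 = 1
Parity bit = 1 (so all 13 bits XOR to 0).

0110011011101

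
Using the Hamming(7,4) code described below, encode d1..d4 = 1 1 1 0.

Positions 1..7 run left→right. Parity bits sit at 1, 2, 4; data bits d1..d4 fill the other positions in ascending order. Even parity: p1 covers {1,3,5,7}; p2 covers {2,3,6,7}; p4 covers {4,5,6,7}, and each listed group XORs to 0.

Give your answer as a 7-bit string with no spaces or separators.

Place data at non-parity positions: p1 p2 1 p4 1 1 0
p1 (pos 1,3,5,7): XOR of data positions = 1⊕1⊕0 = 0
p2 (pos 2,3,6,7): XOR of data positions = 1⊕1⊕0 = 0
p4 (pos 4,5,6,7): XOR of data positions = 1⊕1⊕0 = 0
Codeword: 0010110

0010110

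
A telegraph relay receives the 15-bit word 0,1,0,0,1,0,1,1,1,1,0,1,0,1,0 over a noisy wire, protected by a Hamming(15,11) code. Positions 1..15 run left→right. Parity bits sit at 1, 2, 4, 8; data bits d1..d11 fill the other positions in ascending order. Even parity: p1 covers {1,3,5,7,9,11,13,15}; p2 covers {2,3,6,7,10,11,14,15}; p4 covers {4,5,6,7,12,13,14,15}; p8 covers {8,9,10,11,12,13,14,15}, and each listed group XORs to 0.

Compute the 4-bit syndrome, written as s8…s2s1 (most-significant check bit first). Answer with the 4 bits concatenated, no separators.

s1 (pos 1,3,5,7,9,11,13,15): 0⊕0⊕1⊕1⊕1⊕0⊕0⊕0 = 1
s2 (pos 2,3,6,7,10,11,14,15): 1⊕0⊕0⊕1⊕1⊕0⊕1⊕0 = 0
s4 (pos 4,5,6,7,12,13,14,15): 0⊕1⊕0⊕1⊕1⊕0⊕1⊕0 = 0
s8 (pos 8,9,10,11,12,13,14,15): 1⊕1⊕1⊕0⊕1⊕0⊕1⊕0 = 1
Syndrome s8…s1 = 1001 → error at position 9.

1001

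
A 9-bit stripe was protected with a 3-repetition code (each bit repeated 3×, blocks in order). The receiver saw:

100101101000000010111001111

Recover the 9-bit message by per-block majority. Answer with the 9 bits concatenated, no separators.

011000101

Block 1 (100): 1 one → 0
Block 2 (101): 2 ones → 1
Block 3 (101): 2 ones → 1
Block 4 (000): 0 ones → 0
Block 5 (000): 0 ones → 0
Block 6 (010): 1 one → 0
Block 7 (111): 3 ones → 1
Block 8 (001): 1 one → 0
Block 9 (111): 3 ones → 1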